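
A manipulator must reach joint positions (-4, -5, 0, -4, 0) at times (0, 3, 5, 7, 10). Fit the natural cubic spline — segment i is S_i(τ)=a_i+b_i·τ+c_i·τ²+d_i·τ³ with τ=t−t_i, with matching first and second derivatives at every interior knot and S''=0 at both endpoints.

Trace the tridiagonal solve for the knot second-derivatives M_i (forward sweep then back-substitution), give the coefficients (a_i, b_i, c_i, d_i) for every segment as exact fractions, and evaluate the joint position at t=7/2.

Δ: Δ0=-1/3, Δ1=5/2, Δ2=-2, Δ3=4/3
row 1: diag=10, rhs=17; c'=1/5, d'=17/10
row 2: denom=8−2·1/5=38/5; d'=(-27−2·17/10)/(38/5)=-4
row 3: denom=10−2·5/19=180/19; d'=(20−2·-4)/(180/19)=133/45
back: M3=133/45
back: M2=-4−5/19·133/45=-43/9
back: M1=17/10−1/5·-43/9=239/90
M: M0=0, M1=239/90, M2=-43/9, M3=133/45, M4=0
seg 0: a=-4, c=M0/2=0, d=(M1−M0)/(6·3)=239/1620, b=Δ0−h0·(2M0+M1)/6=-299/180
seg 1: a=-5, c=M1/2=239/180, d=(M2−M1)/(6·2)=-223/360, b=Δ1−h1·(2M1+M2)/6=209/90
seg 2: a=0, c=M2/2=-43/18, d=(M3−M2)/(6·2)=29/45, b=Δ2−h2·(2M2+M3)/6=1/5
seg 3: a=-4, c=M3/2=133/90, d=(M4−M3)/(6·3)=-133/810, b=Δ3−h3·(2M3+M4)/6=-73/45
t_q=7/2 → seg 1, τ=1/2; S=-5+209/90·τ+239/180·τ²+-223/360·τ³=-1147/320

  seg 0: a=-4 b=-299/180 c=0 d=239/1620
  seg 1: a=-5 b=209/90 c=239/180 d=-223/360
  seg 2: a=0 b=1/5 c=-43/18 d=29/45
  seg 3: a=-4 b=-73/45 c=133/90 d=-133/810
S(7/2) = -1147/320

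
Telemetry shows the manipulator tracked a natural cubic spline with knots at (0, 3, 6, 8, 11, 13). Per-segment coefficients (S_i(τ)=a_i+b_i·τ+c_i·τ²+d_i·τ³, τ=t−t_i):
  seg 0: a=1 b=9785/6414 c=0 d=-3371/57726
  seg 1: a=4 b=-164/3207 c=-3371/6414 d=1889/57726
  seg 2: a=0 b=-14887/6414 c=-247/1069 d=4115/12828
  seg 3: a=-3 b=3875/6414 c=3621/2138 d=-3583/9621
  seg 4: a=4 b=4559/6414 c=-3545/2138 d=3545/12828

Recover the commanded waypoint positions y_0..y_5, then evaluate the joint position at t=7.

y_0 = S_0(0) = a_0 = 1
y_1 = S_1(0) = a_1 = 4
y_2 = S_2(0) = a_2 = 0
y_3 = S_3(0) = a_3 = -3
y_4 = S_4(0) = a_4 = 4
y_5 = S_4(2) = 1
t_q=7 is in segment 2 (τ=1); S_2(τ)=-9541/4276

y_0=1 y_1=4 y_2=0 y_3=-3 y_4=4 y_5=1
S(7) = -9541/4276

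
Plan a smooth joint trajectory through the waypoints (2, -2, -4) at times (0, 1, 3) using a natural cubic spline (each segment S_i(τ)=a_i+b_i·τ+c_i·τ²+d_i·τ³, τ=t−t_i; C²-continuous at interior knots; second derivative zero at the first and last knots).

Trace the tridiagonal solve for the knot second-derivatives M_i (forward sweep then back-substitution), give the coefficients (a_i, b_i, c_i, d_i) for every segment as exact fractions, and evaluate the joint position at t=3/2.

Δ: Δ0=-4, Δ1=-1
row 1: diag=6, rhs=18; c'=1/3, d'=3
back: M1=3
M: M0=0, M1=3, M2=0
seg 0: a=2, c=M0/2=0, d=(M1−M0)/(6·1)=1/2, b=Δ0−h0·(2M0+M1)/6=-9/2
seg 1: a=-2, c=M1/2=3/2, d=(M2−M1)/(6·2)=-1/4, b=Δ1−h1·(2M1+M2)/6=-3
t_q=3/2 → seg 1, τ=1/2; S=-2+-3·τ+3/2·τ²+-1/4·τ³=-101/32

  seg 0: a=2 b=-9/2 c=0 d=1/2
  seg 1: a=-2 b=-3 c=3/2 d=-1/4
S(3/2) = -101/32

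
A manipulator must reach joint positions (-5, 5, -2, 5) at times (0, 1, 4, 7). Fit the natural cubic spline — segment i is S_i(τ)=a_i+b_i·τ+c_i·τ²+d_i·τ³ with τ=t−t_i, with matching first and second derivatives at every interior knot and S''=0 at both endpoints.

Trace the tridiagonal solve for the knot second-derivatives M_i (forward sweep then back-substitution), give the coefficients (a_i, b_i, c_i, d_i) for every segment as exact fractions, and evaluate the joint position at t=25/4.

  seg 0: a=-5 b=344/29 c=0 d=-54/29
  seg 1: a=5 b=182/29 c=-162/29 d=709/783
  seg 2: a=-2 b=-81/29 c=223/87 d=-223/783
S(25/4) = 2687/1856

Δ: Δ0=10, Δ1=-7/3, Δ2=7/3
row 1: diag=8, rhs=-74; c'=3/8, d'=-37/4
row 2: denom=12−3·3/8=87/8; d'=(28−3·-37/4)/(87/8)=446/87
back: M2=446/87
back: M1=-37/4−3/8·446/87=-324/29
M: M0=0, M1=-324/29, M2=446/87, M3=0
seg 0: a=-5, c=M0/2=0, d=(M1−M0)/(6·1)=-54/29, b=Δ0−h0·(2M0+M1)/6=344/29
seg 1: a=5, c=M1/2=-162/29, d=(M2−M1)/(6·3)=709/783, b=Δ1−h1·(2M1+M2)/6=182/29
seg 2: a=-2, c=M2/2=223/87, d=(M3−M2)/(6·3)=-223/783, b=Δ2−h2·(2M2+M3)/6=-81/29
t_q=25/4 → seg 2, τ=9/4; S=-2+-81/29·τ+223/87·τ²+-223/783·τ³=2687/1856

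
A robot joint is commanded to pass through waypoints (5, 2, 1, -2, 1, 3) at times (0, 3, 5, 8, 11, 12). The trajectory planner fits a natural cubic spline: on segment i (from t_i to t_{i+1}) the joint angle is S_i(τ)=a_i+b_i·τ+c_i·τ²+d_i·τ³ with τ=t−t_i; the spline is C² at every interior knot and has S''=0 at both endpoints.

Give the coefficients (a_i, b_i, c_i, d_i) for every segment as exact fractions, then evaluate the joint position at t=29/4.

  seg 0: a=5 b=-259/212 c=0 d=47/1908
  seg 1: a=2 b=-59/106 c=47/212 d=-41/424
  seg 2: a=1 b=-44/53 c=-19/53 d=16/159
  seg 3: a=-2 b=-14/53 c=29/53 d=-20/477
  seg 4: a=1 b=100/53 c=9/53 d=-3/53
S(29/4) = -1303/848

Δ: Δ0=-1, Δ1=-1/2, Δ2=-1, Δ3=1, Δ4=2
row 1: diag=10, rhs=3; c'=1/5, d'=3/10
row 2: denom=10−2·1/5=48/5; d'=(-3−2·3/10)/(48/5)=-3/8
row 3: denom=12−3·5/16=177/16; d'=(12−3·-3/8)/(177/16)=70/59
row 4: denom=8−3·16/59=424/59; d'=(6−3·70/59)/(424/59)=18/53
back: M4=18/53
back: M3=70/59−16/59·18/53=58/53
back: M2=-3/8−5/16·58/53=-38/53
back: M1=3/10−1/5·-38/53=47/106
M: M0=0, M1=47/106, M2=-38/53, M3=58/53, M4=18/53, M5=0
seg 0: a=5, c=M0/2=0, d=(M1−M0)/(6·3)=47/1908, b=Δ0−h0·(2M0+M1)/6=-259/212
seg 1: a=2, c=M1/2=47/212, d=(M2−M1)/(6·2)=-41/424, b=Δ1−h1·(2M1+M2)/6=-59/106
seg 2: a=1, c=M2/2=-19/53, d=(M3−M2)/(6·3)=16/159, b=Δ2−h2·(2M2+M3)/6=-44/53
seg 3: a=-2, c=M3/2=29/53, d=(M4−M3)/(6·3)=-20/477, b=Δ3−h3·(2M3+M4)/6=-14/53
seg 4: a=1, c=M4/2=9/53, d=(M5−M4)/(6·1)=-3/53, b=Δ4−h4·(2M4+M5)/6=100/53
t_q=29/4 → seg 2, τ=9/4; S=1+-44/53·τ+-19/53·τ²+16/159·τ³=-1303/848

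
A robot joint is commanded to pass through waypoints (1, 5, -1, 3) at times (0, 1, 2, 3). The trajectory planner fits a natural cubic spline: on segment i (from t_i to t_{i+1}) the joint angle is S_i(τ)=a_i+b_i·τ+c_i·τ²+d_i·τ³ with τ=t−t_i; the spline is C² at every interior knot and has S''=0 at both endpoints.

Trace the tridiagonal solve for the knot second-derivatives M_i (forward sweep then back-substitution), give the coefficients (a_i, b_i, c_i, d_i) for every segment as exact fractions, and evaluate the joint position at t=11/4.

Δ: Δ0=4, Δ1=-6, Δ2=4
row 1: diag=4, rhs=-60; c'=1/4, d'=-15
row 2: denom=4−1·1/4=15/4; d'=(60−1·-15)/(15/4)=20
back: M2=20
back: M1=-15−1/4·20=-20
M: M0=0, M1=-20, M2=20, M3=0
seg 0: a=1, c=M0/2=0, d=(M1−M0)/(6·1)=-10/3, b=Δ0−h0·(2M0+M1)/6=22/3
seg 1: a=5, c=M1/2=-10, d=(M2−M1)/(6·1)=20/3, b=Δ1−h1·(2M1+M2)/6=-8/3
seg 2: a=-1, c=M2/2=10, d=(M3−M2)/(6·1)=-10/3, b=Δ2−h2·(2M2+M3)/6=-8/3
t_q=11/4 → seg 2, τ=3/4; S=-1+-8/3·τ+10·τ²+-10/3·τ³=39/32

  seg 0: a=1 b=22/3 c=0 d=-10/3
  seg 1: a=5 b=-8/3 c=-10 d=20/3
  seg 2: a=-1 b=-8/3 c=10 d=-10/3
S(11/4) = 39/32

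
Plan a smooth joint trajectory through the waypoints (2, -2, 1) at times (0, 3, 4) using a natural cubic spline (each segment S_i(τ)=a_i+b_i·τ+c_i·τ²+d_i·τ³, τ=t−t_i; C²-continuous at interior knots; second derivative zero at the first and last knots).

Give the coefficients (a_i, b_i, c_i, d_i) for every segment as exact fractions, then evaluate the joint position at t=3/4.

Δ: Δ0=-4/3, Δ1=3
row 1: diag=8, rhs=26; c'=1/8, d'=13/4
back: M1=13/4
M: M0=0, M1=13/4, M2=0
seg 0: a=2, c=M0/2=0, d=(M1−M0)/(6·3)=13/72, b=Δ0−h0·(2M0+M1)/6=-71/24
seg 1: a=-2, c=M1/2=13/8, d=(M2−M1)/(6·1)=-13/24, b=Δ1−h1·(2M1+M2)/6=23/12
t_q=3/4 → seg 0, τ=3/4; S=2+-71/24·τ+0·τ²+13/72·τ³=-73/512

  seg 0: a=2 b=-71/24 c=0 d=13/72
  seg 1: a=-2 b=23/12 c=13/8 d=-13/24
S(3/4) = -73/512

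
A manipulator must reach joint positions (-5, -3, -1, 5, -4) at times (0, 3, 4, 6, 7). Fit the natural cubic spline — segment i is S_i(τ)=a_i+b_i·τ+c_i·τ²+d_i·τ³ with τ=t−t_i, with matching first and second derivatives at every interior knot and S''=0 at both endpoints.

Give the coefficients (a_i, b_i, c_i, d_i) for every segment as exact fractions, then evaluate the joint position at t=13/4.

Δ: Δ0=2/3, Δ1=2, Δ2=3, Δ3=-9
row 1: diag=8, rhs=8; c'=1/8, d'=1
row 2: denom=6−1·1/8=47/8; d'=(6−1·1)/(47/8)=40/47
row 3: denom=6−2·16/47=250/47; d'=(-72−2·40/47)/(250/47)=-1732/125
back: M3=-1732/125
back: M2=40/47−16/47·-1732/125=696/125
back: M1=1−1/8·696/125=38/125
M: M0=0, M1=38/125, M2=696/125, M3=-1732/125, M4=0
seg 0: a=-5, c=M0/2=0, d=(M1−M0)/(6·3)=19/1125, b=Δ0−h0·(2M0+M1)/6=193/375
seg 1: a=-3, c=M1/2=19/125, d=(M2−M1)/(6·1)=329/375, b=Δ1−h1·(2M1+M2)/6=364/375
seg 2: a=-1, c=M2/2=348/125, d=(M3−M2)/(6·2)=-607/375, b=Δ2−h2·(2M2+M3)/6=293/75
seg 3: a=5, c=M3/2=-866/125, d=(M4−M3)/(6·1)=866/375, b=Δ3−h3·(2M3+M4)/6=-1643/375
t_q=13/4 → seg 1, τ=1/4; S=-3+364/375·τ+19/125·τ²+329/375·τ³=-21873/8000

  seg 0: a=-5 b=193/375 c=0 d=19/1125
  seg 1: a=-3 b=364/375 c=19/125 d=329/375
  seg 2: a=-1 b=293/75 c=348/125 d=-607/375
  seg 3: a=5 b=-1643/375 c=-866/125 d=866/375
S(13/4) = -21873/8000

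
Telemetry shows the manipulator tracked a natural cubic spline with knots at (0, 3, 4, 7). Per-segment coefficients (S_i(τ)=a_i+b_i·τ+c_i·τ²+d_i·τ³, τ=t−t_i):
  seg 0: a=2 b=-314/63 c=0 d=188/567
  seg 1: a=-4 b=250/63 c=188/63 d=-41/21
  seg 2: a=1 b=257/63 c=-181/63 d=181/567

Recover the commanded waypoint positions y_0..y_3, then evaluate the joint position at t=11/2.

y_0 = S_0(0) = a_0 = 2
y_1 = S_1(0) = a_1 = -4
y_2 = S_2(0) = a_2 = 1
y_3 = S_2(3) = -4
t_q=11/2 is in segment 2 (τ=3/2); S_2(τ)=97/56

y_0=2 y_1=-4 y_2=1 y_3=-4
S(11/2) = 97/56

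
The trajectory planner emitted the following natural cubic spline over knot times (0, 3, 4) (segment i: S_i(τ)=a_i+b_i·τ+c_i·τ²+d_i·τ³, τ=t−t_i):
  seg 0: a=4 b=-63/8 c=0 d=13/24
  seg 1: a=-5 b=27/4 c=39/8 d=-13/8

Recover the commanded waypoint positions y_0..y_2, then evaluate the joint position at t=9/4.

y_0=4 y_1=-5 y_2=5
S(9/4) = -3865/512

y_0 = S_0(0) = a_0 = 4
y_1 = S_1(0) = a_1 = -5
y_2 = S_1(1) = 5
t_q=9/4 is in segment 0 (τ=9/4); S_0(τ)=-3865/512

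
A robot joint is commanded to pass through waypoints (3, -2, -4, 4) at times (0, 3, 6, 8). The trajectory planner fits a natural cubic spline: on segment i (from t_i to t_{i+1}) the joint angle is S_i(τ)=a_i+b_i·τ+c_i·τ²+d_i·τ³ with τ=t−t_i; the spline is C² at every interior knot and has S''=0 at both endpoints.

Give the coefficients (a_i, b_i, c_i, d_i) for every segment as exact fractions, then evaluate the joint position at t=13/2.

Δ: Δ0=-5/3, Δ1=-2/3, Δ2=4
row 1: diag=12, rhs=6; c'=1/4, d'=1/2
row 2: denom=10−3·1/4=37/4; d'=(28−3·1/2)/(37/4)=106/37
back: M2=106/37
back: M1=1/2−1/4·106/37=-8/37
M: M0=0, M1=-8/37, M2=106/37, M3=0
seg 0: a=3, c=M0/2=0, d=(M1−M0)/(6·3)=-4/333, b=Δ0−h0·(2M0+M1)/6=-173/111
seg 1: a=-2, c=M1/2=-4/37, d=(M2−M1)/(6·3)=19/111, b=Δ1−h1·(2M1+M2)/6=-209/111
seg 2: a=-4, c=M2/2=53/37, d=(M3−M2)/(6·2)=-53/222, b=Δ2−h2·(2M2+M3)/6=232/111
t_q=13/2 → seg 2, τ=1/2; S=-4+232/111·τ+53/37·τ²+-53/222·τ³=-1555/592

  seg 0: a=3 b=-173/111 c=0 d=-4/333
  seg 1: a=-2 b=-209/111 c=-4/37 d=19/111
  seg 2: a=-4 b=232/111 c=53/37 d=-53/222
S(13/2) = -1555/592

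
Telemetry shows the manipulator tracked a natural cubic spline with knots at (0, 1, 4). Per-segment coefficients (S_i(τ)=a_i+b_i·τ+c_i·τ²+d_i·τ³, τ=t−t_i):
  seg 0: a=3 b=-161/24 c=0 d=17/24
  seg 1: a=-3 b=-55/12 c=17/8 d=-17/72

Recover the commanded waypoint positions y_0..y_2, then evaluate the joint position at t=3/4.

y_0 = S_0(0) = a_0 = 3
y_1 = S_1(0) = a_1 = -3
y_2 = S_1(3) = -4
t_q=3/4 is in segment 0 (τ=3/4); S_0(τ)=-887/512

y_0=3 y_1=-3 y_2=-4
S(3/4) = -887/512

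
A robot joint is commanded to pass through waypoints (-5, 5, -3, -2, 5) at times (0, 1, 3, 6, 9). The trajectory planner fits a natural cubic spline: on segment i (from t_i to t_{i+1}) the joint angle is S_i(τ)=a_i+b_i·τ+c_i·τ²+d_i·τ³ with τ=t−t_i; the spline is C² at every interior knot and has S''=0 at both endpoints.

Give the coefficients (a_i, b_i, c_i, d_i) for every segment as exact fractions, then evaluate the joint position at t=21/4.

Δ: Δ0=10, Δ1=-4, Δ2=1/3, Δ3=7/3
row 1: diag=6, rhs=-84; c'=1/3, d'=-14
row 2: denom=10−2·1/3=28/3; d'=(26−2·-14)/(28/3)=81/14
row 3: denom=12−3·9/28=309/28; d'=(12−3·81/14)/(309/28)=-50/103
back: M3=-50/103
back: M2=81/14−9/28·-50/103=612/103
back: M1=-14−1/3·612/103=-1646/103
M: M0=0, M1=-1646/103, M2=612/103, M3=-50/103, M4=0
seg 0: a=-5, c=M0/2=0, d=(M1−M0)/(6·1)=-823/309, b=Δ0−h0·(2M0+M1)/6=3913/309
seg 1: a=5, c=M1/2=-823/103, d=(M2−M1)/(6·2)=1129/618, b=Δ1−h1·(2M1+M2)/6=1444/309
seg 2: a=-3, c=M2/2=306/103, d=(M3−M2)/(6·3)=-331/927, b=Δ2−h2·(2M2+M3)/6=-1658/309
seg 3: a=-2, c=M3/2=-25/103, d=(M4−M3)/(6·3)=25/927, b=Δ3−h3·(2M3+M4)/6=871/309
t_q=21/4 → seg 2, τ=9/4; S=-3+-1658/309·τ+306/103·τ²+-331/927·τ³=-27027/6592

  seg 0: a=-5 b=3913/309 c=0 d=-823/309
  seg 1: a=5 b=1444/309 c=-823/103 d=1129/618
  seg 2: a=-3 b=-1658/309 c=306/103 d=-331/927
  seg 3: a=-2 b=871/309 c=-25/103 d=25/927
S(21/4) = -27027/6592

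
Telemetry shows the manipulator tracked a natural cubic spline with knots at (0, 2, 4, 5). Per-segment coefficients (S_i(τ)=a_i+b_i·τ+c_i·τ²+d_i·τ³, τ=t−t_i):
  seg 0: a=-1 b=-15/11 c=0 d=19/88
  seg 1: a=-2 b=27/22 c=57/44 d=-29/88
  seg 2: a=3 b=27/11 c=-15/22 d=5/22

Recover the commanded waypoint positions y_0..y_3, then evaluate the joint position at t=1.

y_0=-1 y_1=-2 y_2=3 y_3=5
S(1) = -189/88

y_0 = S_0(0) = a_0 = -1
y_1 = S_1(0) = a_1 = -2
y_2 = S_2(0) = a_2 = 3
y_3 = S_2(1) = 5
t_q=1 is in segment 0 (τ=1); S_0(τ)=-189/88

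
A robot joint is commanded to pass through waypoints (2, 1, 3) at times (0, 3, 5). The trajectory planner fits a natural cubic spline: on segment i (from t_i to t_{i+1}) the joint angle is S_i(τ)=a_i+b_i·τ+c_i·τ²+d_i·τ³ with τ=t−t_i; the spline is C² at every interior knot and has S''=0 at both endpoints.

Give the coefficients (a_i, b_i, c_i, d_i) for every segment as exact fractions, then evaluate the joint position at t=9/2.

  seg 0: a=2 b=-11/15 c=0 d=2/45
  seg 1: a=1 b=7/15 c=2/5 d=-1/15
S(9/2) = 19/8

Δ: Δ0=-1/3, Δ1=1
row 1: diag=10, rhs=8; c'=1/5, d'=4/5
back: M1=4/5
M: M0=0, M1=4/5, M2=0
seg 0: a=2, c=M0/2=0, d=(M1−M0)/(6·3)=2/45, b=Δ0−h0·(2M0+M1)/6=-11/15
seg 1: a=1, c=M1/2=2/5, d=(M2−M1)/(6·2)=-1/15, b=Δ1−h1·(2M1+M2)/6=7/15
t_q=9/2 → seg 1, τ=3/2; S=1+7/15·τ+2/5·τ²+-1/15·τ³=19/8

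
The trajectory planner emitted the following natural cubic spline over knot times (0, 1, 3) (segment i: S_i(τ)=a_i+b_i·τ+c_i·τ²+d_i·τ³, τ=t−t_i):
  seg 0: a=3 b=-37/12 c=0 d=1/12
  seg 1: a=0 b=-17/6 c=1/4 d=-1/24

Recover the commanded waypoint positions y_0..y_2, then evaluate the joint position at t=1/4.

y_0=3 y_1=0 y_2=-5
S(1/4) = 571/256

y_0 = S_0(0) = a_0 = 3
y_1 = S_1(0) = a_1 = 0
y_2 = S_1(2) = -5
t_q=1/4 is in segment 0 (τ=1/4); S_0(τ)=571/256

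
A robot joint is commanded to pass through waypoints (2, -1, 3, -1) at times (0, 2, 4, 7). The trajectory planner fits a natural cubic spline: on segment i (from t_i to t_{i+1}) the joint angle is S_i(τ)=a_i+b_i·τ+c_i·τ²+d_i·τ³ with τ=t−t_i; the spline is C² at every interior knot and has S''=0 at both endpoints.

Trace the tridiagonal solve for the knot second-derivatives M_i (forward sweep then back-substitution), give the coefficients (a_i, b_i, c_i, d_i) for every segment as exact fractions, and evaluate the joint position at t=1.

Δ: Δ0=-3/2, Δ1=2, Δ2=-4/3
row 1: diag=8, rhs=21; c'=1/4, d'=21/8
row 2: denom=10−2·1/4=19/2; d'=(-20−2·21/8)/(19/2)=-101/38
back: M2=-101/38
back: M1=21/8−1/4·-101/38=125/38
M: M0=0, M1=125/38, M2=-101/38, M3=0
seg 0: a=2, c=M0/2=0, d=(M1−M0)/(6·2)=125/456, b=Δ0−h0·(2M0+M1)/6=-148/57
seg 1: a=-1, c=M1/2=125/76, d=(M2−M1)/(6·2)=-113/228, b=Δ1−h1·(2M1+M2)/6=79/114
seg 2: a=3, c=M2/2=-101/76, d=(M3−M2)/(6·3)=101/684, b=Δ2−h2·(2M2+M3)/6=151/114
t_q=1 → seg 0, τ=1; S=2+-148/57·τ+0·τ²+125/456·τ³=-49/152

  seg 0: a=2 b=-148/57 c=0 d=125/456
  seg 1: a=-1 b=79/114 c=125/76 d=-113/228
  seg 2: a=3 b=151/114 c=-101/76 d=101/684
S(1) = -49/152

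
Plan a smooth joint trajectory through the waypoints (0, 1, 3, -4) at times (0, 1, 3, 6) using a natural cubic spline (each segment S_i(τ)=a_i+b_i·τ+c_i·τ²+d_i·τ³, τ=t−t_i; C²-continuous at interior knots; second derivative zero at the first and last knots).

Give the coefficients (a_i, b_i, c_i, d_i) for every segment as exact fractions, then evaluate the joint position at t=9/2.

  seg 0: a=0 b=37/42 c=0 d=5/42
  seg 1: a=1 b=26/21 c=5/14 d=-5/21
  seg 2: a=3 b=-4/21 c=-15/14 d=5/42
S(9/2) = 79/112

Δ: Δ0=1, Δ1=1, Δ2=-7/3
row 1: diag=6, rhs=0; c'=1/3, d'=0
row 2: denom=10−2·1/3=28/3; d'=(-20−2·0)/(28/3)=-15/7
back: M2=-15/7
back: M1=0−1/3·-15/7=5/7
M: M0=0, M1=5/7, M2=-15/7, M3=0
seg 0: a=0, c=M0/2=0, d=(M1−M0)/(6·1)=5/42, b=Δ0−h0·(2M0+M1)/6=37/42
seg 1: a=1, c=M1/2=5/14, d=(M2−M1)/(6·2)=-5/21, b=Δ1−h1·(2M1+M2)/6=26/21
seg 2: a=3, c=M2/2=-15/14, d=(M3−M2)/(6·3)=5/42, b=Δ2−h2·(2M2+M3)/6=-4/21
t_q=9/2 → seg 2, τ=3/2; S=3+-4/21·τ+-15/14·τ²+5/42·τ³=79/112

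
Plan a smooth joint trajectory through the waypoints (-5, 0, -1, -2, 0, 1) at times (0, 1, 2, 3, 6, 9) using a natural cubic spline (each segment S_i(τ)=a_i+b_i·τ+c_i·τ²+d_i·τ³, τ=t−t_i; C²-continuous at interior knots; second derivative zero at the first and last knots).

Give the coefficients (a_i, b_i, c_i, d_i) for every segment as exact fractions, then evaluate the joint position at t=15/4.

  seg 0: a=-5 b=2760/419 c=0 d=-665/419
  seg 1: a=0 b=765/419 c=-1995/419 d=811/419
  seg 2: a=-1 b=-792/419 c=438/419 d=-65/419
  seg 3: a=-2 b=-111/419 c=243/419 d=-1016/11313
  seg 4: a=0 b=331/419 c=-287/1257 d=287/11313
S(15/4) = -12807/6704

Δ: Δ0=5, Δ1=-1, Δ2=-1, Δ3=2/3, Δ4=1/3
row 1: diag=4, rhs=-36; c'=1/4, d'=-9
row 2: denom=4−1·1/4=15/4; d'=(0−1·-9)/(15/4)=12/5
row 3: denom=8−1·4/15=116/15; d'=(10−1·12/5)/(116/15)=57/58
row 4: denom=12−3·45/116=1257/116; d'=(-2−3·57/58)/(1257/116)=-574/1257
back: M4=-574/1257
back: M3=57/58−45/116·-574/1257=486/419
back: M2=12/5−4/15·486/419=876/419
back: M1=-9−1/4·876/419=-3990/419
M: M0=0, M1=-3990/419, M2=876/419, M3=486/419, M4=-574/1257, M5=0
seg 0: a=-5, c=M0/2=0, d=(M1−M0)/(6·1)=-665/419, b=Δ0−h0·(2M0+M1)/6=2760/419
seg 1: a=0, c=M1/2=-1995/419, d=(M2−M1)/(6·1)=811/419, b=Δ1−h1·(2M1+M2)/6=765/419
seg 2: a=-1, c=M2/2=438/419, d=(M3−M2)/(6·1)=-65/419, b=Δ2−h2·(2M2+M3)/6=-792/419
seg 3: a=-2, c=M3/2=243/419, d=(M4−M3)/(6·3)=-1016/11313, b=Δ3−h3·(2M3+M4)/6=-111/419
seg 4: a=0, c=M4/2=-287/1257, d=(M5−M4)/(6·3)=287/11313, b=Δ4−h4·(2M4+M5)/6=331/419
t_q=15/4 → seg 3, τ=3/4; S=-2+-111/419·τ+243/419·τ²+-1016/11313·τ³=-12807/6704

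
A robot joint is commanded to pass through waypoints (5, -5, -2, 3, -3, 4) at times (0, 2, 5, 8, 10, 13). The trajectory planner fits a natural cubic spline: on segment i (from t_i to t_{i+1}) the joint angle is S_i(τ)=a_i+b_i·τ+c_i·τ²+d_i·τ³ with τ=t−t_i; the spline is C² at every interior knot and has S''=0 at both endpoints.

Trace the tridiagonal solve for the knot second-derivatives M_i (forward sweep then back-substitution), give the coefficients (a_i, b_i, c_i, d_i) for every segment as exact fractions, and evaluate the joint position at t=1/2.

  seg 0: a=5 b=-5009/813 c=0 d=236/813
  seg 1: a=-5 b=-2177/813 c=472/271 d=-1258/7317
  seg 2: a=-2 b=2545/813 c=158/813 d=-1664/7317
  seg 3: a=3 b=-1499/813 c=-502/271 d=518/813
  seg 4: a=-3 b=-1307/813 c=534/271 d=-178/813
S(1/2) = 530/271

Δ: Δ0=-5, Δ1=1, Δ2=5/3, Δ3=-3, Δ4=7/3
row 1: diag=10, rhs=36; c'=3/10, d'=18/5
row 2: denom=12−3·3/10=111/10; d'=(4−3·18/5)/(111/10)=-68/111
row 3: denom=10−3·10/37=340/37; d'=(-28−3·-68/111)/(340/37)=-242/85
row 4: denom=10−2·37/170=813/85; d'=(32−2·-242/85)/(813/85)=1068/271
back: M4=1068/271
back: M3=-242/85−37/170·1068/271=-1004/271
back: M2=-68/111−10/37·-1004/271=316/813
back: M1=18/5−3/10·316/813=944/271
M: M0=0, M1=944/271, M2=316/813, M3=-1004/271, M4=1068/271, M5=0
seg 0: a=5, c=M0/2=0, d=(M1−M0)/(6·2)=236/813, b=Δ0−h0·(2M0+M1)/6=-5009/813
seg 1: a=-5, c=M1/2=472/271, d=(M2−M1)/(6·3)=-1258/7317, b=Δ1−h1·(2M1+M2)/6=-2177/813
seg 2: a=-2, c=M2/2=158/813, d=(M3−M2)/(6·3)=-1664/7317, b=Δ2−h2·(2M2+M3)/6=2545/813
seg 3: a=3, c=M3/2=-502/271, d=(M4−M3)/(6·2)=518/813, b=Δ3−h3·(2M3+M4)/6=-1499/813
seg 4: a=-3, c=M4/2=534/271, d=(M5−M4)/(6·3)=-178/813, b=Δ4−h4·(2M4+M5)/6=-1307/813
t_q=1/2 → seg 0, τ=1/2; S=5+-5009/813·τ+0·τ²+236/813·τ³=530/271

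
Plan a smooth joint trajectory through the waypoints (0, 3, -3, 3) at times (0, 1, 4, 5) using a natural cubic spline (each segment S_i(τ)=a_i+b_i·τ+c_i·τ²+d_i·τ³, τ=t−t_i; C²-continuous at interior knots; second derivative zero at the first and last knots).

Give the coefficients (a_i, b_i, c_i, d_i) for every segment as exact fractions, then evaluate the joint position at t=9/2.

Δ: Δ0=3, Δ1=-2, Δ2=6
row 1: diag=8, rhs=-30; c'=3/8, d'=-15/4
row 2: denom=8−3·3/8=55/8; d'=(48−3·-15/4)/(55/8)=474/55
back: M2=474/55
back: M1=-15/4−3/8·474/55=-384/55
M: M0=0, M1=-384/55, M2=474/55, M3=0
seg 0: a=0, c=M0/2=0, d=(M1−M0)/(6·1)=-64/55, b=Δ0−h0·(2M0+M1)/6=229/55
seg 1: a=3, c=M1/2=-192/55, d=(M2−M1)/(6·3)=13/15, b=Δ1−h1·(2M1+M2)/6=37/55
seg 2: a=-3, c=M2/2=237/55, d=(M3−M2)/(6·1)=-79/55, b=Δ2−h2·(2M2+M3)/6=172/55
t_q=9/2 → seg 2, τ=1/2; S=-3+172/55·τ+237/55·τ²+-79/55·τ³=-237/440

  seg 0: a=0 b=229/55 c=0 d=-64/55
  seg 1: a=3 b=37/55 c=-192/55 d=13/15
  seg 2: a=-3 b=172/55 c=237/55 d=-79/55
S(9/2) = -237/440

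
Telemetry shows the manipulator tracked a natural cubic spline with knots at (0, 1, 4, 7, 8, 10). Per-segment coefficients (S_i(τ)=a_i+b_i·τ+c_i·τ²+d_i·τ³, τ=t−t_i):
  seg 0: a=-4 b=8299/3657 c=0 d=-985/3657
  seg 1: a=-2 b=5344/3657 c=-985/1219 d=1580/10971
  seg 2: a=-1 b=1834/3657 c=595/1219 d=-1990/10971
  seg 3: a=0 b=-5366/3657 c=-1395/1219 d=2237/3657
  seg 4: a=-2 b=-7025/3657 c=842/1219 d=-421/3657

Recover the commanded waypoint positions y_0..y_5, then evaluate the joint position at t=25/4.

y_0 = S_0(0) = a_0 = -4
y_1 = S_1(0) = a_1 = -2
y_2 = S_2(0) = a_2 = -1
y_3 = S_3(0) = a_3 = 0
y_4 = S_4(0) = a_4 = -2
y_5 = S_4(2) = -4
t_q=25/4 is in segment 2 (τ=9/4); S_2(τ)=20803/39008

y_0=-4 y_1=-2 y_2=-1 y_3=0 y_4=-2 y_5=-4
S(25/4) = 20803/39008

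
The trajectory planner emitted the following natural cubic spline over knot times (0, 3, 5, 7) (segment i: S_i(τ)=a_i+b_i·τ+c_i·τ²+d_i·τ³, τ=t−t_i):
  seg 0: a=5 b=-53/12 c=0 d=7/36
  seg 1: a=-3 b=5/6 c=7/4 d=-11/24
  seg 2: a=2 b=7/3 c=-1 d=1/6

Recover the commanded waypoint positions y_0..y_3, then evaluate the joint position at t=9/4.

y_0 = S_0(0) = a_0 = 5
y_1 = S_1(0) = a_1 = -3
y_2 = S_2(0) = a_2 = 2
y_3 = S_2(2) = 4
t_q=9/4 is in segment 0 (τ=9/4); S_0(τ)=-697/256

y_0=5 y_1=-3 y_2=2 y_3=4
S(9/4) = -697/256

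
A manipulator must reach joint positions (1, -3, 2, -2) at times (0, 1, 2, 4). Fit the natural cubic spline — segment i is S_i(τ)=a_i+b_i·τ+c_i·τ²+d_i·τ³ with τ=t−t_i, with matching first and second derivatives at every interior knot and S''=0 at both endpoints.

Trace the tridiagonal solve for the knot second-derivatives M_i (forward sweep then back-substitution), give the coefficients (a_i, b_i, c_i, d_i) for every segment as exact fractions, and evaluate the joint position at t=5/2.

Δ: Δ0=-4, Δ1=5, Δ2=-2
row 1: diag=4, rhs=54; c'=1/4, d'=27/2
row 2: denom=6−1·1/4=23/4; d'=(-42−1·27/2)/(23/4)=-222/23
back: M2=-222/23
back: M1=27/2−1/4·-222/23=366/23
M: M0=0, M1=366/23, M2=-222/23, M3=0
seg 0: a=1, c=M0/2=0, d=(M1−M0)/(6·1)=61/23, b=Δ0−h0·(2M0+M1)/6=-153/23
seg 1: a=-3, c=M1/2=183/23, d=(M2−M1)/(6·1)=-98/23, b=Δ1−h1·(2M1+M2)/6=30/23
seg 2: a=2, c=M2/2=-111/23, d=(M3−M2)/(6·2)=37/46, b=Δ2−h2·(2M2+M3)/6=102/23
t_q=5/2 → seg 2, τ=1/2; S=2+102/23·τ+-111/23·τ²+37/46·τ³=1145/368

  seg 0: a=1 b=-153/23 c=0 d=61/23
  seg 1: a=-3 b=30/23 c=183/23 d=-98/23
  seg 2: a=2 b=102/23 c=-111/23 d=37/46
S(5/2) = 1145/368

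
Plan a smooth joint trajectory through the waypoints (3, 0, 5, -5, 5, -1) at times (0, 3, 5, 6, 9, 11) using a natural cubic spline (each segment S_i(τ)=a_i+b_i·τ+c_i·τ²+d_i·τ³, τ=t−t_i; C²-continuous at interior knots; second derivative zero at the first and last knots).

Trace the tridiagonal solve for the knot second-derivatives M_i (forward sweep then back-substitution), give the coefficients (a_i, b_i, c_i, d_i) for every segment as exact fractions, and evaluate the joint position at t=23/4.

Δ: Δ0=-1, Δ1=5/2, Δ2=-10, Δ3=10/3, Δ4=-3
row 1: diag=10, rhs=21; c'=1/5, d'=21/10
row 2: denom=6−2·1/5=28/5; d'=(-75−2·21/10)/(28/5)=-99/7
row 3: denom=8−1·5/28=219/28; d'=(80−1·-99/7)/(219/28)=2636/219
row 4: denom=10−3·28/73=646/73; d'=(-38−3·2636/219)/(646/73)=-2705/323
back: M4=-2705/323
back: M3=2636/219−28/73·-2705/323=14776/969
back: M2=-99/7−5/28·14776/969=-16343/969
back: M1=21/10−1/5·-16343/969=10607/1938
M: M0=0, M1=10607/1938, M2=-16343/969, M3=14776/969, M4=-2705/323, M5=0
seg 0: a=3, c=M0/2=0, d=(M1−M0)/(6·3)=10607/34884, b=Δ0−h0·(2M0+M1)/6=-14483/3876
seg 1: a=0, c=M1/2=10607/3876, d=(M2−M1)/(6·2)=-14431/7752, b=Δ1−h1·(2M1+M2)/6=8669/1938
seg 2: a=5, c=M2/2=-16343/1938, d=(M3−M2)/(6·1)=10373/1938, b=Δ2−h2·(2M2+M3)/6=-2235/323
seg 3: a=-5, c=M3/2=7388/969, d=(M4−M3)/(6·3)=-22891/17442, b=Δ3−h3·(2M3+M4)/6=-881/114
seg 4: a=5, c=M4/2=-2705/646, d=(M5−M4)/(6·2)=2705/3876, b=Δ4−h4·(2M4+M5)/6=2503/969
t_q=23/4 → seg 2, τ=3/4; S=5+-2235/323·τ+-16343/1938·τ²+10373/1938·τ³=-5821/2176

  seg 0: a=3 b=-14483/3876 c=0 d=10607/34884
  seg 1: a=0 b=8669/1938 c=10607/3876 d=-14431/7752
  seg 2: a=5 b=-2235/323 c=-16343/1938 d=10373/1938
  seg 3: a=-5 b=-881/114 c=7388/969 d=-22891/17442
  seg 4: a=5 b=2503/969 c=-2705/646 d=2705/3876
S(23/4) = -5821/2176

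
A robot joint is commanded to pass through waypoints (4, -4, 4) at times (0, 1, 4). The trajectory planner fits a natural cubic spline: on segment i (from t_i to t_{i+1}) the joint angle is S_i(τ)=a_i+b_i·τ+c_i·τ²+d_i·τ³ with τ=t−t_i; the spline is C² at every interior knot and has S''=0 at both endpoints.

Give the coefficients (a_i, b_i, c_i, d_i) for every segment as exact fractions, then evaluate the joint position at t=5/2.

Δ: Δ0=-8, Δ1=8/3
row 1: diag=8, rhs=64; c'=3/8, d'=8
back: M1=8
M: M0=0, M1=8, M2=0
seg 0: a=4, c=M0/2=0, d=(M1−M0)/(6·1)=4/3, b=Δ0−h0·(2M0+M1)/6=-28/3
seg 1: a=-4, c=M1/2=4, d=(M2−M1)/(6·3)=-4/9, b=Δ1−h1·(2M1+M2)/6=-16/3
t_q=5/2 → seg 1, τ=3/2; S=-4+-16/3·τ+4·τ²+-4/9·τ³=-9/2

  seg 0: a=4 b=-28/3 c=0 d=4/3
  seg 1: a=-4 b=-16/3 c=4 d=-4/9
S(5/2) = -9/2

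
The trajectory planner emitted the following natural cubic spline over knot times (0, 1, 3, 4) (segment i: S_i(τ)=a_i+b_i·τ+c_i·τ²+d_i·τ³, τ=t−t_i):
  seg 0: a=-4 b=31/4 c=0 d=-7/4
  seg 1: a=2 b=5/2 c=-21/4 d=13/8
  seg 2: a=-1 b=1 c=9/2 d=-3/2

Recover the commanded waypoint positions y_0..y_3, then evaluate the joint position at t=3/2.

y_0 = S_0(0) = a_0 = -4
y_1 = S_1(0) = a_1 = 2
y_2 = S_2(0) = a_2 = -1
y_3 = S_2(1) = 3
t_q=3/2 is in segment 1 (τ=1/2); S_1(τ)=137/64

y_0=-4 y_1=2 y_2=-1 y_3=3
S(3/2) = 137/64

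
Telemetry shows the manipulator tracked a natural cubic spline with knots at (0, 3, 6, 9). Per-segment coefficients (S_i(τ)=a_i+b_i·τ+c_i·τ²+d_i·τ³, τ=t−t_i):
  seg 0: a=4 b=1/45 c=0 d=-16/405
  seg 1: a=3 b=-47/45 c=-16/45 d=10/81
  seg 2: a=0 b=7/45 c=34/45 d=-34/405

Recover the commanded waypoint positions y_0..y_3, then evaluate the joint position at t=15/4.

y_0 = S_0(0) = a_0 = 4
y_1 = S_1(0) = a_1 = 3
y_2 = S_2(0) = a_2 = 0
y_3 = S_2(3) = 5
t_q=15/4 is in segment 1 (τ=3/4); S_1(τ)=331/160

y_0=4 y_1=3 y_2=0 y_3=5
S(15/4) = 331/160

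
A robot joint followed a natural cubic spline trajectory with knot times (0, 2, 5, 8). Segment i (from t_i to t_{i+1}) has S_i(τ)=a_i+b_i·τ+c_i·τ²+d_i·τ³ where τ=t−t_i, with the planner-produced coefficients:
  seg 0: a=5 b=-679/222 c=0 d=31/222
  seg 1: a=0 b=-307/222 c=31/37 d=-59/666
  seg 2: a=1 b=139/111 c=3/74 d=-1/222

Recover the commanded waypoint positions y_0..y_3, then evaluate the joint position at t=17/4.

y_0 = S_0(0) = a_0 = 5
y_1 = S_1(0) = a_1 = 0
y_2 = S_2(0) = a_2 = 1
y_3 = S_2(3) = 5
t_q=17/4 is in segment 1 (τ=9/4); S_1(τ)=573/4736

y_0=5 y_1=0 y_2=1 y_3=5
S(17/4) = 573/4736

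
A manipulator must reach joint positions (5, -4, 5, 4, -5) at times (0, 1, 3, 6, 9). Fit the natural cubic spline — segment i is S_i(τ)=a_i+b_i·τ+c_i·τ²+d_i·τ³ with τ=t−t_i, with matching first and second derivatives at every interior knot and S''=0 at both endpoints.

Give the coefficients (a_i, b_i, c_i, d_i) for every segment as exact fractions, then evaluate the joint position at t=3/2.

  seg 0: a=5 b=-14321/1236 c=0 d=3197/1236
  seg 1: a=-4 b=-2365/618 c=3197/412 d=-4445/2472
  seg 2: a=5 b=1741/309 c=-312/103 d=964/2781
  seg 3: a=4 b=-983/309 c=28/309 d=-28/2781
S(3/2) = -27675/6592

Δ: Δ0=-9, Δ1=9/2, Δ2=-1/3, Δ3=-3
row 1: diag=6, rhs=81; c'=1/3, d'=27/2
row 2: denom=10−2·1/3=28/3; d'=(-29−2·27/2)/(28/3)=-6
row 3: denom=12−3·9/28=309/28; d'=(-16−3·-6)/(309/28)=56/309
back: M3=56/309
back: M2=-6−9/28·56/309=-624/103
back: M1=27/2−1/3·-624/103=3197/206
M: M0=0, M1=3197/206, M2=-624/103, M3=56/309, M4=0
seg 0: a=5, c=M0/2=0, d=(M1−M0)/(6·1)=3197/1236, b=Δ0−h0·(2M0+M1)/6=-14321/1236
seg 1: a=-4, c=M1/2=3197/412, d=(M2−M1)/(6·2)=-4445/2472, b=Δ1−h1·(2M1+M2)/6=-2365/618
seg 2: a=5, c=M2/2=-312/103, d=(M3−M2)/(6·3)=964/2781, b=Δ2−h2·(2M2+M3)/6=1741/309
seg 3: a=4, c=M3/2=28/309, d=(M4−M3)/(6·3)=-28/2781, b=Δ3−h3·(2M3+M4)/6=-983/309
t_q=3/2 → seg 1, τ=1/2; S=-4+-2365/618·τ+3197/412·τ²+-4445/2472·τ³=-27675/6592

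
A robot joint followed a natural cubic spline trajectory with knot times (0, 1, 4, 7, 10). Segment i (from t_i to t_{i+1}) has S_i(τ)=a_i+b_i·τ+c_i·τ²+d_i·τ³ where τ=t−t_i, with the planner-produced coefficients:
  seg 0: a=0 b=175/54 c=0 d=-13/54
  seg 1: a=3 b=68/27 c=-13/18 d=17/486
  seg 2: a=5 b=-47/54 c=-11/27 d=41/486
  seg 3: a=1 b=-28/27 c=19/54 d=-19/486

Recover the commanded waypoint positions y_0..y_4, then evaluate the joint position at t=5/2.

y_0=0 y_1=3 y_2=5 y_3=1 y_4=0
S(5/2) = 253/48

y_0 = S_0(0) = a_0 = 0
y_1 = S_1(0) = a_1 = 3
y_2 = S_2(0) = a_2 = 5
y_3 = S_3(0) = a_3 = 1
y_4 = S_3(3) = 0
t_q=5/2 is in segment 1 (τ=3/2); S_1(τ)=253/48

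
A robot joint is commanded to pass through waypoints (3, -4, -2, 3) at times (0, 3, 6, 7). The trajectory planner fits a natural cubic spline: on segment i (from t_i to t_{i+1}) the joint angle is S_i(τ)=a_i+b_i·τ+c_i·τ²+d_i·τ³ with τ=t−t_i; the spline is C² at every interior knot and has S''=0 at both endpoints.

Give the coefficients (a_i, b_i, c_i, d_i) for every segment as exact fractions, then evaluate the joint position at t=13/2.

  seg 0: a=3 b=-236/87 c=0 d=11/261
  seg 1: a=-4 b=-137/87 c=11/29 d=32/261
  seg 2: a=-2 b=349/87 c=43/29 d=-43/87
S(13/2) = 73/232

Δ: Δ0=-7/3, Δ1=2/3, Δ2=5
row 1: diag=12, rhs=18; c'=1/4, d'=3/2
row 2: denom=8−3·1/4=29/4; d'=(26−3·3/2)/(29/4)=86/29
back: M2=86/29
back: M1=3/2−1/4·86/29=22/29
M: M0=0, M1=22/29, M2=86/29, M3=0
seg 0: a=3, c=M0/2=0, d=(M1−M0)/(6·3)=11/261, b=Δ0−h0·(2M0+M1)/6=-236/87
seg 1: a=-4, c=M1/2=11/29, d=(M2−M1)/(6·3)=32/261, b=Δ1−h1·(2M1+M2)/6=-137/87
seg 2: a=-2, c=M2/2=43/29, d=(M3−M2)/(6·1)=-43/87, b=Δ2−h2·(2M2+M3)/6=349/87
t_q=13/2 → seg 2, τ=1/2; S=-2+349/87·τ+43/29·τ²+-43/87·τ³=73/232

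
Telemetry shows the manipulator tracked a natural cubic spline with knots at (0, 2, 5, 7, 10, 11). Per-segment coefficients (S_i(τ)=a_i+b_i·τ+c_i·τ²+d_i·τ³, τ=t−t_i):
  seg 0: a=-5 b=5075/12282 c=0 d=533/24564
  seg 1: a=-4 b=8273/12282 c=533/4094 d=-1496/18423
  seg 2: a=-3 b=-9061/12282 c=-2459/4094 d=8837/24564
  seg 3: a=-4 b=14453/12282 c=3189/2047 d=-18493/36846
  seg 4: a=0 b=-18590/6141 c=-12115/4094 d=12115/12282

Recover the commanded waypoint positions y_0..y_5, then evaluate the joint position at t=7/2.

y_0=-5 y_1=-4 y_2=-3 y_3=-4 y_4=0 y_5=-5
S(7/2) = -48649/16376

y_0 = S_0(0) = a_0 = -5
y_1 = S_1(0) = a_1 = -4
y_2 = S_2(0) = a_2 = -3
y_3 = S_3(0) = a_3 = -4
y_4 = S_4(0) = a_4 = 0
y_5 = S_4(1) = -5
t_q=7/2 is in segment 1 (τ=3/2); S_1(τ)=-48649/16376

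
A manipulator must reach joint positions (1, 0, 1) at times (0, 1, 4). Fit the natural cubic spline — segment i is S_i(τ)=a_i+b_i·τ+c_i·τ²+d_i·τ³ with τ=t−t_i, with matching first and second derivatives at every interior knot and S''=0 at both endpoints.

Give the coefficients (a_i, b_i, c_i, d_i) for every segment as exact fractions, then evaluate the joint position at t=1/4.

  seg 0: a=1 b=-7/6 c=0 d=1/6
  seg 1: a=0 b=-2/3 c=1/2 d=-1/18
S(1/4) = 91/128

Δ: Δ0=-1, Δ1=1/3
row 1: diag=8, rhs=8; c'=3/8, d'=1
back: M1=1
M: M0=0, M1=1, M2=0
seg 0: a=1, c=M0/2=0, d=(M1−M0)/(6·1)=1/6, b=Δ0−h0·(2M0+M1)/6=-7/6
seg 1: a=0, c=M1/2=1/2, d=(M2−M1)/(6·3)=-1/18, b=Δ1−h1·(2M1+M2)/6=-2/3
t_q=1/4 → seg 0, τ=1/4; S=1+-7/6·τ+0·τ²+1/6·τ³=91/128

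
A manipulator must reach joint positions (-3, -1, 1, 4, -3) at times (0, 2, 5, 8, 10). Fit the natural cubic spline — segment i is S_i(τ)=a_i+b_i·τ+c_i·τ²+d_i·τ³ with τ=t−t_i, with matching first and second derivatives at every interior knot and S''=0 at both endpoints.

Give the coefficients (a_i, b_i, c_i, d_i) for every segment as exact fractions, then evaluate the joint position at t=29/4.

Δ: Δ0=1, Δ1=2/3, Δ2=1, Δ3=-7/2
row 1: diag=10, rhs=-2; c'=3/10, d'=-1/5
row 2: denom=12−3·3/10=111/10; d'=(2−3·-1/5)/(111/10)=26/111
row 3: denom=10−3·10/37=340/37; d'=(-27−3·26/111)/(340/37)=-205/68
back: M3=-205/68
back: M2=26/111−10/37·-205/68=107/102
back: M1=-1/5−3/10·107/102=-35/68
M: M0=0, M1=-35/68, M2=107/102, M3=-205/68, M4=0
seg 0: a=-3, c=M0/2=0, d=(M1−M0)/(6·2)=-35/816, b=Δ0−h0·(2M0+M1)/6=239/204
seg 1: a=-1, c=M1/2=-35/136, d=(M2−M1)/(6·3)=319/3672, b=Δ1−h1·(2M1+M2)/6=67/102
seg 2: a=1, c=M2/2=107/204, d=(M3−M2)/(6·3)=-829/3672, b=Δ2−h2·(2M2+M3)/6=35/24
seg 3: a=4, c=M3/2=-205/136, d=(M4−M3)/(6·2)=205/816, b=Δ3−h3·(2M3+M4)/6=-76/51
t_q=29/4 → seg 2, τ=9/4; S=1+35/24·τ+107/204·τ²+-829/3672·τ³=37993/8704

  seg 0: a=-3 b=239/204 c=0 d=-35/816
  seg 1: a=-1 b=67/102 c=-35/136 d=319/3672
  seg 2: a=1 b=35/24 c=107/204 d=-829/3672
  seg 3: a=4 b=-76/51 c=-205/136 d=205/816
S(29/4) = 37993/8704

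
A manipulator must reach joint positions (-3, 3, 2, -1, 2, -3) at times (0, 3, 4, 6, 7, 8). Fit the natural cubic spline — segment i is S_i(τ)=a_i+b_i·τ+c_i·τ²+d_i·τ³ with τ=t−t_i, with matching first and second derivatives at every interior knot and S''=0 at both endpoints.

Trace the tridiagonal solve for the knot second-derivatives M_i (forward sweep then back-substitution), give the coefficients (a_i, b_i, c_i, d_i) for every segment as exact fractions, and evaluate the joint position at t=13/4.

Δ: Δ0=2, Δ1=-1, Δ2=-3/2, Δ3=3, Δ4=-5
row 1: diag=8, rhs=-18; c'=1/8, d'=-9/4
row 2: denom=6−1·1/8=47/8; d'=(-3−1·-9/4)/(47/8)=-6/47
row 3: denom=6−2·16/47=250/47; d'=(27−2·-6/47)/(250/47)=1281/250
row 4: denom=4−1·47/250=953/250; d'=(-48−1·1281/250)/(953/250)=-13281/953
back: M4=-13281/953
back: M3=1281/250−47/250·-13281/953=7380/953
back: M2=-6/47−16/47·7380/953=-2634/953
back: M1=-9/4−1/8·-2634/953=-1815/953
M: M0=0, M1=-1815/953, M2=-2634/953, M3=7380/953, M4=-13281/953, M5=0
seg 0: a=-3, c=M0/2=0, d=(M1−M0)/(6·3)=-605/5718, b=Δ0−h0·(2M0+M1)/6=5627/1906
seg 1: a=3, c=M1/2=-1815/1906, d=(M2−M1)/(6·1)=-273/1906, b=Δ1−h1·(2M1+M2)/6=91/953
seg 2: a=2, c=M2/2=-1317/953, d=(M3−M2)/(6·2)=1669/1906, b=Δ2−h2·(2M2+M3)/6=-4267/1906
seg 3: a=-1, c=M3/2=3690/953, d=(M4−M3)/(6·1)=-6887/1906, b=Δ3−h3·(2M3+M4)/6=5225/1906
seg 4: a=2, c=M4/2=-13281/1906, d=(M5−M4)/(6·1)=4427/1906, b=Δ4−h4·(2M4+M5)/6=-338/953
t_q=13/4 → seg 1, τ=1/4; S=3+91/953·τ+-1815/1906·τ²+-273/1906·τ³=361331/121984

  seg 0: a=-3 b=5627/1906 c=0 d=-605/5718
  seg 1: a=3 b=91/953 c=-1815/1906 d=-273/1906
  seg 2: a=2 b=-4267/1906 c=-1317/953 d=1669/1906
  seg 3: a=-1 b=5225/1906 c=3690/953 d=-6887/1906
  seg 4: a=2 b=-338/953 c=-13281/1906 d=4427/1906
S(13/4) = 361331/121984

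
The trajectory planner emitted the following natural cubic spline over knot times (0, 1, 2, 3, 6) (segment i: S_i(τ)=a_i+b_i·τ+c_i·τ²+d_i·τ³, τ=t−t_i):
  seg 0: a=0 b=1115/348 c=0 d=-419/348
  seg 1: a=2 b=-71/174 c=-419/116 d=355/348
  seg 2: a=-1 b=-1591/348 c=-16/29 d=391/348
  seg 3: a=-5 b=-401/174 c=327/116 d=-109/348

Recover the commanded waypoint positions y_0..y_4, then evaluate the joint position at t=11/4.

y_0=0 y_1=2 y_2=-1 y_3=-5 y_4=5
S(11/4) = -31665/7424

y_0 = S_0(0) = a_0 = 0
y_1 = S_1(0) = a_1 = 2
y_2 = S_2(0) = a_2 = -1
y_3 = S_3(0) = a_3 = -5
y_4 = S_3(3) = 5
t_q=11/4 is in segment 2 (τ=3/4); S_2(τ)=-31665/7424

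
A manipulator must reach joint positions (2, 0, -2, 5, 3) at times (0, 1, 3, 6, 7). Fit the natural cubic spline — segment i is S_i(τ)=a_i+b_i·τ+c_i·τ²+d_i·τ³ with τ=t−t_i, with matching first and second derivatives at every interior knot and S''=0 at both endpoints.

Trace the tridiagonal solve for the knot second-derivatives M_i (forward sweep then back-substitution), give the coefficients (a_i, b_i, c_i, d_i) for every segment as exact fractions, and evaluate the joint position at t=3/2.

Δ: Δ0=-2, Δ1=-1, Δ2=7/3, Δ3=-2
row 1: diag=6, rhs=6; c'=1/3, d'=1
row 2: denom=10−2·1/3=28/3; d'=(20−2·1)/(28/3)=27/14
row 3: denom=8−3·9/28=197/28; d'=(-26−3·27/14)/(197/28)=-890/197
back: M3=-890/197
back: M2=27/14−9/28·-890/197=666/197
back: M1=1−1/3·666/197=-25/197
M: M0=0, M1=-25/197, M2=666/197, M3=-890/197, M4=0
seg 0: a=2, c=M0/2=0, d=(M1−M0)/(6·1)=-25/1182, b=Δ0−h0·(2M0+M1)/6=-2339/1182
seg 1: a=0, c=M1/2=-25/394, d=(M2−M1)/(6·2)=691/2364, b=Δ1−h1·(2M1+M2)/6=-1207/591
seg 2: a=-2, c=M2/2=333/197, d=(M3−M2)/(6·3)=-778/1773, b=Δ2−h2·(2M2+M3)/6=716/591
seg 3: a=5, c=M3/2=-445/197, d=(M4−M3)/(6·1)=445/591, b=Δ3−h3·(2M3+M4)/6=-292/591
t_q=3/2 → seg 1, τ=1/2; S=0+-1207/591·τ+-25/394·τ²+691/2364·τ³=-6307/6304

  seg 0: a=2 b=-2339/1182 c=0 d=-25/1182
  seg 1: a=0 b=-1207/591 c=-25/394 d=691/2364
  seg 2: a=-2 b=716/591 c=333/197 d=-778/1773
  seg 3: a=5 b=-292/591 c=-445/197 d=445/591
S(3/2) = -6307/6304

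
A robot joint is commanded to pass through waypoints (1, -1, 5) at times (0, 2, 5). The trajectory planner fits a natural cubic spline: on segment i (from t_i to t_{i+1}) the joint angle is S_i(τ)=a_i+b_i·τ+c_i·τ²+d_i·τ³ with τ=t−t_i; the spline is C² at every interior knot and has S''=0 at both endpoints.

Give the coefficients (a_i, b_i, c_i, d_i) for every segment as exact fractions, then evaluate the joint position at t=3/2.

Δ: Δ0=-1, Δ1=2
row 1: diag=10, rhs=18; c'=3/10, d'=9/5
back: M1=9/5
M: M0=0, M1=9/5, M2=0
seg 0: a=1, c=M0/2=0, d=(M1−M0)/(6·2)=3/20, b=Δ0−h0·(2M0+M1)/6=-8/5
seg 1: a=-1, c=M1/2=9/10, d=(M2−M1)/(6·3)=-1/10, b=Δ1−h1·(2M1+M2)/6=1/5
t_q=3/2 → seg 0, τ=3/2; S=1+-8/5·τ+0·τ²+3/20·τ³=-143/160

  seg 0: a=1 b=-8/5 c=0 d=3/20
  seg 1: a=-1 b=1/5 c=9/10 d=-1/10
S(3/2) = -143/160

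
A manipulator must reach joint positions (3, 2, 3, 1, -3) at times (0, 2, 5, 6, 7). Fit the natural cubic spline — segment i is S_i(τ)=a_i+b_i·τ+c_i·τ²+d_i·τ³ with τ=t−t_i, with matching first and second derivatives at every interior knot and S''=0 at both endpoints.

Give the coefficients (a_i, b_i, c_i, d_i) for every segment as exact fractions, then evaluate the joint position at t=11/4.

  seg 0: a=3 b=-349/411 c=0 d=287/3288
  seg 1: a=2 b=163/822 c=287/548 d=-787/4932
  seg 2: a=3 b=-1591/1644 c=-125/137 d=-197/1644
  seg 3: a=1 b=-2591/822 c=-697/548 d=697/1644
S(11/4) = 83331/35072

Δ: Δ0=-1/2, Δ1=1/3, Δ2=-2, Δ3=-4
row 1: diag=10, rhs=5; c'=3/10, d'=1/2
row 2: denom=8−3·3/10=71/10; d'=(-14−3·1/2)/(71/10)=-155/71
row 3: denom=4−1·10/71=274/71; d'=(-12−1·-155/71)/(274/71)=-697/274
back: M3=-697/274
back: M2=-155/71−10/71·-697/274=-250/137
back: M1=1/2−3/10·-250/137=287/274
M: M0=0, M1=287/274, M2=-250/137, M3=-697/274, M4=0
seg 0: a=3, c=M0/2=0, d=(M1−M0)/(6·2)=287/3288, b=Δ0−h0·(2M0+M1)/6=-349/411
seg 1: a=2, c=M1/2=287/548, d=(M2−M1)/(6·3)=-787/4932, b=Δ1−h1·(2M1+M2)/6=163/822
seg 2: a=3, c=M2/2=-125/137, d=(M3−M2)/(6·1)=-197/1644, b=Δ2−h2·(2M2+M3)/6=-1591/1644
seg 3: a=1, c=M3/2=-697/548, d=(M4−M3)/(6·1)=697/1644, b=Δ3−h3·(2M3+M4)/6=-2591/822
t_q=11/4 → seg 1, τ=3/4; S=2+163/822·τ+287/548·τ²+-787/4932·τ³=83331/35072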